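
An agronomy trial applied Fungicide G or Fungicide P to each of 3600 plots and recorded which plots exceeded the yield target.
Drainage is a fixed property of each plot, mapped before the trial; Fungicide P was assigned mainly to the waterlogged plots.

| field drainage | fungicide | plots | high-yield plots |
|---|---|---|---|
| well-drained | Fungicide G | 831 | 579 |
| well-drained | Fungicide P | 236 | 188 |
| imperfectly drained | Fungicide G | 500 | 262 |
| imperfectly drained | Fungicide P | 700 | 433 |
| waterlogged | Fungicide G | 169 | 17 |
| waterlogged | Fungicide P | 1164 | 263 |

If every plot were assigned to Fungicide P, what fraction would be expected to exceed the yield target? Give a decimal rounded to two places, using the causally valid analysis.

0.53

The stratified and pooled comparisons disagree (Fungicide P wins within each field drainage; Fungicide G wins overall), so the answer turns on the causal role of field drainage.
Field drainage is set before the fungicide has any effect — it is not caused by the fungicide — and it independently drives the outcome. That makes it a confounder, so the causal comparison is within field drainage levels.
Standardising Fungicide P to the population field drainage mix: 0.296·188/236 + 0.333·433/700 + 0.370·263/1164 = 0.526.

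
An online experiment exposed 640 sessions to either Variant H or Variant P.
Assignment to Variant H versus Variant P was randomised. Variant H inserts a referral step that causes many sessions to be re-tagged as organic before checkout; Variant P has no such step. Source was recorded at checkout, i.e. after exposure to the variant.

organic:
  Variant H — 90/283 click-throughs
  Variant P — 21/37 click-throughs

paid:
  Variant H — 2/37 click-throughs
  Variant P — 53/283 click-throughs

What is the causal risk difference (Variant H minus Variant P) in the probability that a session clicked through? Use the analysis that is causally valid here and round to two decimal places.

+0.06

Traffic source here is a post-treatment variable shaped by the variant; conditioning on it would introduce bias rather than remove it. The overall comparison is the causal one.
The causal difference is the pooled difference: 0.287 − 0.231 = +0.056.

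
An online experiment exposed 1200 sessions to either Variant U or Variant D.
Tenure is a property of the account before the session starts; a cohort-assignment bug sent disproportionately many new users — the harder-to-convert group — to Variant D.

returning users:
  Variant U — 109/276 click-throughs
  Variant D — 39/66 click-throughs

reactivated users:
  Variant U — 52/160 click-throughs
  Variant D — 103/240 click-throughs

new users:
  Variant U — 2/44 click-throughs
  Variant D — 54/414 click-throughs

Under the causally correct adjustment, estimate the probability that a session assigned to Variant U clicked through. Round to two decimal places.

0.24

Within every user tenure level Variant D has the higher rate, yet pooled Variant U does — Simpson's reversal.
Since user tenure is a pre-existing factor (not a product of the variant) and it affects the outcome on its own, it is a confounder. The stratified rates, not the pooled rate, identify the causal effect.
Standardising Variant U to the population user tenure mix: 0.285·109/276 + 0.333·52/160 + 0.382·2/44 = 0.238.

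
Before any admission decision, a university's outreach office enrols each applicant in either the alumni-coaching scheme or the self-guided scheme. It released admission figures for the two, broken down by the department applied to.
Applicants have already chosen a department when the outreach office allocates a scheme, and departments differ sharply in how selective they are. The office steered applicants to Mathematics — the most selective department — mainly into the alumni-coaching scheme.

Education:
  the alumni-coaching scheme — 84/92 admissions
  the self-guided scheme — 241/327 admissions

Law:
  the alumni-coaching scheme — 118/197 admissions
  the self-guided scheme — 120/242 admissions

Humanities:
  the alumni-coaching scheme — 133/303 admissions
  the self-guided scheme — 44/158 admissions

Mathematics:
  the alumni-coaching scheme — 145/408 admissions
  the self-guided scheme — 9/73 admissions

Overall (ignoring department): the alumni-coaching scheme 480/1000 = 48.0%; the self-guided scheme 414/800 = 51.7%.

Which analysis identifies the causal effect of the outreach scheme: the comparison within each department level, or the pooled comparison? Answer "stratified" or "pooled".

stratified

Nothing the outreach scheme does changes department; the imbalance is an allocation artefact. With department also predicting the outcome, the pooled figure is confounded, and the within-stratum comparison is the causal one.
Within each level — Education: 91.3% vs 73.7%; Law: 59.9% vs 49.6%; Humanities: 43.9% vs 27.8%; Mathematics: 35.5% vs 12.3% — the alumni-coaching scheme is higher every time.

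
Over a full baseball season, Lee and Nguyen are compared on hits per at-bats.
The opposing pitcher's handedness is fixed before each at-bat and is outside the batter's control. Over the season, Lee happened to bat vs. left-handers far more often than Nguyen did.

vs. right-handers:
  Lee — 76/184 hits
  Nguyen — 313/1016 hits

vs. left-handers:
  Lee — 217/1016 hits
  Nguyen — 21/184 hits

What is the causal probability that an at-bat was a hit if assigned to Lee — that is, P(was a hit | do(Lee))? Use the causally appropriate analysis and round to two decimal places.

Here pitcher handedness is a common cause — it drives both which player a case falls under and the outcome. The crude comparison mixes populations; the stratum-specific rates are the causally relevant ones.
Standardising Lee to the population pitcher handedness mix: 0.500·76/184 + 0.500·217/1016 = 0.313.

0.31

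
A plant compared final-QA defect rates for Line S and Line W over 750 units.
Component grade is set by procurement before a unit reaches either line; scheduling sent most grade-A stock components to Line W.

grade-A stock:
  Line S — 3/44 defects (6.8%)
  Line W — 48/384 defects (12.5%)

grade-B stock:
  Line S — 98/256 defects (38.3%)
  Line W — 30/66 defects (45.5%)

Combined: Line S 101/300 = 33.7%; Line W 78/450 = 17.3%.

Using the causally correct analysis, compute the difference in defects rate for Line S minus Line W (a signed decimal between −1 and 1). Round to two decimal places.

-0.06

Component grade is set before the line has any effect — it is not caused by the line — and it independently drives the outcome. That makes it a confounder, so the causal comparison is within component grade levels.
Adjusting over the population distribution of component grade: 0.571·(0.068−0.125) + 0.429·(0.383−0.455) = -0.063.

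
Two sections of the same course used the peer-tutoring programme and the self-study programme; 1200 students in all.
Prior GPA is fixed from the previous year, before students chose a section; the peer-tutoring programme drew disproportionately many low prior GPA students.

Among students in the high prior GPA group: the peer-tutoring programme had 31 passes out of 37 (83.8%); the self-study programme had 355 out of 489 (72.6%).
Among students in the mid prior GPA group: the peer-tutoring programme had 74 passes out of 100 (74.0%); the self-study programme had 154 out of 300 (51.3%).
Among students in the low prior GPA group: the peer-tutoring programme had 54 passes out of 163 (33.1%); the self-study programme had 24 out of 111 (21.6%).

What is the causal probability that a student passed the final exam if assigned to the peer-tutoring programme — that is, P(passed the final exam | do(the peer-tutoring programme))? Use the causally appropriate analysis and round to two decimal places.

The stratified and pooled comparisons disagree (the peer-tutoring programme wins within each prior GPA band; the self-study programme wins overall), so the answer turns on the causal role of prior GPA band.
Since prior GPA band is a pre-existing factor (not a product of the teaching method) and it affects the outcome on its own, it is a confounder. The stratified rates, not the pooled rate, identify the causal effect.
Standardising the peer-tutoring programme to the population prior GPA band mix: 0.438·31/37 + 0.333·74/100 + 0.228·54/163 = 0.690.

0.69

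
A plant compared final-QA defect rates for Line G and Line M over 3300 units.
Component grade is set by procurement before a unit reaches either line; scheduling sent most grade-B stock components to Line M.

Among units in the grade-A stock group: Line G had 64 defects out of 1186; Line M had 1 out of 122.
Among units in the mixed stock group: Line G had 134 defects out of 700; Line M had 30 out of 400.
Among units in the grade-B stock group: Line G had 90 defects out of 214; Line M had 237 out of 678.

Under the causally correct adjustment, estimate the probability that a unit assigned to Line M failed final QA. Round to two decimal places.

Component grade differs across lines for reasons unrelated to any effect of the line itself, and it separately predicts the outcome — a classic confounder. We must compare within component grade levels.
Standardising Line M to the population component grade mix: 0.396·1/122 + 0.333·30/400 + 0.270·237/678 = 0.123.

0.12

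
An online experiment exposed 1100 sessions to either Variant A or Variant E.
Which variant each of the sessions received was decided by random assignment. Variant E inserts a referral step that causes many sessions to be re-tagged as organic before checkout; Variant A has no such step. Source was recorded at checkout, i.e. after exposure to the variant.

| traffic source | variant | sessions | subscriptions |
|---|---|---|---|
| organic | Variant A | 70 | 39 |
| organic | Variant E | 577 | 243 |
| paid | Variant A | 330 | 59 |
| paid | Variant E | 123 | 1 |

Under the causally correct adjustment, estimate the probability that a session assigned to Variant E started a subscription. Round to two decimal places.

Stratifying would compare variants among sessions the variants themselves sorted into traffic source groups — a form of selection on an intermediate. The unconditioned pooled rates give the total causal effect.
So P(outcome | do(Variant E)) is just the pooled rate for Variant E: 244/700 = 0.349.

0.35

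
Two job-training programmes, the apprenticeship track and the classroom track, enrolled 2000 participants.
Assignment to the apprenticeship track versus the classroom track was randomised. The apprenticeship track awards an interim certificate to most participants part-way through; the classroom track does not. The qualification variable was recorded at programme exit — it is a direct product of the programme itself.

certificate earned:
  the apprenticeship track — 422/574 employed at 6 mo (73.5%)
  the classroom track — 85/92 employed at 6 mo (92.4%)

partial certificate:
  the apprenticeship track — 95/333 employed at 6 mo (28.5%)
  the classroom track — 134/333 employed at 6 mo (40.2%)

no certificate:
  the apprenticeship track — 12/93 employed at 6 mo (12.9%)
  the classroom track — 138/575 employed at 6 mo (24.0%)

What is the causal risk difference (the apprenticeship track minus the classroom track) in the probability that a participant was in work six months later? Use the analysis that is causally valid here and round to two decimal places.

The qualification attained during the programme-specific comparison favours the classroom track throughout, but the pooled figures favour the apprenticeship track. The question is whether to condition on qualification attained during the programme.
Qualification attained during the programme here is a post-treatment variable shaped by the programme; conditioning on it would introduce bias rather than remove it. The overall comparison is the causal one.
The causal difference is the pooled difference: 0.529 − 0.357 = +0.172.

+0.17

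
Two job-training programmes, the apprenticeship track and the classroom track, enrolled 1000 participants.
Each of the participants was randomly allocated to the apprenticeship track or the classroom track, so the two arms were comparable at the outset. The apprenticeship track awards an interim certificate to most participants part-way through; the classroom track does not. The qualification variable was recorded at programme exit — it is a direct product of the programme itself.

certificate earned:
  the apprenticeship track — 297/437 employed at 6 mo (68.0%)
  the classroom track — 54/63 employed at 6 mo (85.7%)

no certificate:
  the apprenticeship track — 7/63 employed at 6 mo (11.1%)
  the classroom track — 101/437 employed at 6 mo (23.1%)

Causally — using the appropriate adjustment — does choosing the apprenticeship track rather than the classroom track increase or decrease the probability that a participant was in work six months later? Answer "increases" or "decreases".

increases

Qualification attained during the programme lies on the pathway programme → qualification attained during the programme → outcome, so adjusting for it blocks the indirect effect. For the total causal effect of programme, use the unadjusted pooled rates.
Pooled: the apprenticeship track 60.8% vs the classroom track 31.0%; the apprenticeship track is higher overall.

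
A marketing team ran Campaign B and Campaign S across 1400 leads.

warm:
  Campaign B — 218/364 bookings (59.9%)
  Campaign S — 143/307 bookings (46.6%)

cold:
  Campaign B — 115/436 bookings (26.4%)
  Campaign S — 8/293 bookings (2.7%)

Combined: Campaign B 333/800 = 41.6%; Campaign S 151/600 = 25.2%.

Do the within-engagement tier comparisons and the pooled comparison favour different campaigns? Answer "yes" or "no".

no

Within each engagement tier level (warm 59.9% vs 46.6%; cold 26.4% vs 2.7%), Campaign B has the higher rate every time. Pooled: 41.6% vs 25.2% — Campaign B has the higher rate overall. They agree.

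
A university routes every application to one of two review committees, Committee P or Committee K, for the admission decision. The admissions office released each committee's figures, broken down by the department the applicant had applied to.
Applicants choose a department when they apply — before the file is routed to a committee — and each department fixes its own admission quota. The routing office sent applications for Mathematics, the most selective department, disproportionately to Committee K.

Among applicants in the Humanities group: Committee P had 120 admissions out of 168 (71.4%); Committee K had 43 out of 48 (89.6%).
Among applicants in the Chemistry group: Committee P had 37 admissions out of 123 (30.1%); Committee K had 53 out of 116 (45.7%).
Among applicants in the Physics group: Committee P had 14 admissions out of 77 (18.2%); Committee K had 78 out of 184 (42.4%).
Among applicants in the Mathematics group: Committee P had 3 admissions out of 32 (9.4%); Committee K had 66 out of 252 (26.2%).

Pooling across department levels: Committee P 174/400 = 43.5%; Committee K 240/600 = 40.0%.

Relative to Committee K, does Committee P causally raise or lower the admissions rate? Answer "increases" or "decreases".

decreases

Here department is a common cause — it drives both which review committee a case falls under and the outcome. The crude comparison mixes populations; the stratum-specific rates are the causally relevant ones.
Within each level — Humanities: 71.4% vs 89.6%; Chemistry: 30.1% vs 45.7%; Physics: 18.2% vs 42.4%; Mathematics: 9.4% vs 26.2% — Committee K is higher every time.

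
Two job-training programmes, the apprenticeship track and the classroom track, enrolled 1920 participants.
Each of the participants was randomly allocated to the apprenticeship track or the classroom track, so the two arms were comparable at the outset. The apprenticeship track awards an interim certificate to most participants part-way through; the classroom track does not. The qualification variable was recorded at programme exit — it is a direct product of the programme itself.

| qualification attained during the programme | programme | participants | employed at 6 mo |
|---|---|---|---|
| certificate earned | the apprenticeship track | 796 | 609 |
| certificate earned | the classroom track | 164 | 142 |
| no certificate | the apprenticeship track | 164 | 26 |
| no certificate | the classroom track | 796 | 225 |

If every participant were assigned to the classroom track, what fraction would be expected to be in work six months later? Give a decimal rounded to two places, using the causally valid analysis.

0.38

Qualification attained during the programme lies on the pathway programme → qualification attained during the programme → outcome, so adjusting for it blocks the indirect effect. For the total causal effect of programme, use the unadjusted pooled rates.
So P(outcome | do(the classroom track)) is just the pooled rate for the classroom track: 367/960 = 0.382.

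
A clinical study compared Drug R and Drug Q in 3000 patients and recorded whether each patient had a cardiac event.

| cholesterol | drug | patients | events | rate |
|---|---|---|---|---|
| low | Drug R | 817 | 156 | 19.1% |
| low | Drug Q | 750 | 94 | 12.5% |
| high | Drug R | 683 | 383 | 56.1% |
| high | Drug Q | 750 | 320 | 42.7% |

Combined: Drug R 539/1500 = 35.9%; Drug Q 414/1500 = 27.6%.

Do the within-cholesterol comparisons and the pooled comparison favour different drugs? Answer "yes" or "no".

Within each cholesterol level (low 19.1% vs 12.5%; high 56.1% vs 42.7%), Drug Q has the lower rate every time. Pooled: 35.9% vs 27.6% — Drug Q has the lower rate overall. They agree.

no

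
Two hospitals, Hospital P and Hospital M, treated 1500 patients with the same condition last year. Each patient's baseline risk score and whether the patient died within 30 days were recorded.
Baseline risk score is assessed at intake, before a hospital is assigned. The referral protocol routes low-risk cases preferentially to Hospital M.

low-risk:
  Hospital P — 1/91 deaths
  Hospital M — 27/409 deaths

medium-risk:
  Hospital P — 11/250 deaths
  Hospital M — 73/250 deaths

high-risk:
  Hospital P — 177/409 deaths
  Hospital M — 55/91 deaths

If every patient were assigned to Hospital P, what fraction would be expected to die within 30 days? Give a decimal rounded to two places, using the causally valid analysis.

0.16

The stratified and pooled comparisons disagree (Hospital P wins within each baseline risk score; Hospital M wins overall), so the answer turns on the causal role of baseline risk score.
Baseline risk score satisfies the back-door criterion: it is not a descendant of the hospital, and it blocks the spurious path from hospital to outcome. Adjusting for it (i.e., using the within-baseline risk score rates) gives the causal effect.
Standardising Hospital P to the population baseline risk score mix: 0.333·1/91 + 0.333·11/250 + 0.333·177/409 = 0.163.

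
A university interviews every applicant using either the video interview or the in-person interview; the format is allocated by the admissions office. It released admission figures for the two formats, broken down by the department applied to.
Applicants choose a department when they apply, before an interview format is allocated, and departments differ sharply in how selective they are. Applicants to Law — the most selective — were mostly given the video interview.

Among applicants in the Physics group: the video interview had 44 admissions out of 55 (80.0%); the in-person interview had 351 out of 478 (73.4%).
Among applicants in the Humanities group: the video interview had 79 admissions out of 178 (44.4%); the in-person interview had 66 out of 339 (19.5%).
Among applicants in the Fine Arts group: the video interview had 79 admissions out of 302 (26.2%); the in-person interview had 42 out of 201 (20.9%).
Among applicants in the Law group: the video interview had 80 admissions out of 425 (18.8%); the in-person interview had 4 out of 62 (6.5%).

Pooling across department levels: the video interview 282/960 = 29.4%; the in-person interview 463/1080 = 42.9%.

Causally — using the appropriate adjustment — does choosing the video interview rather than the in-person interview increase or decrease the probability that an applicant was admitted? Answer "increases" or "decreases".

The stratified and pooled comparisons disagree (the video interview wins within each department; the in-person interview wins overall), so the answer turns on the causal role of department.
Department satisfies the back-door criterion: it is not a descendant of the interview format, and it blocks the spurious path from interview format to outcome. Adjusting for it (i.e., using the within-department rates) gives the causal effect.
Within each level — Physics: 80.0% vs 73.4%; Humanities: 44.4% vs 19.5%; Fine Arts: 26.2% vs 20.9%; Law: 18.8% vs 6.5% — the video interview is higher every time.

increases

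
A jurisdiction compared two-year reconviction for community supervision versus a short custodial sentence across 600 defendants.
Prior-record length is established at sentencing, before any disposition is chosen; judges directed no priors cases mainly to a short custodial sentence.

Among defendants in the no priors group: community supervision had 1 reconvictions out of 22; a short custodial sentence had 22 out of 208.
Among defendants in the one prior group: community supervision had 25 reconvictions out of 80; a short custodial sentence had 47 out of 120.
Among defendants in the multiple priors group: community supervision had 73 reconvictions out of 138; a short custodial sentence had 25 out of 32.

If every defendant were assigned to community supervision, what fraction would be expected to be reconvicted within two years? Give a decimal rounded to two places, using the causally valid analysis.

0.27

Within every prior-record length level community supervision has the lower rate, yet pooled a short custodial sentence does — Simpson's reversal.
Prior-record length is set before the disposition has any effect — it is not caused by the disposition — and it independently drives the outcome. That makes it a confounder, so the causal comparison is within prior-record length levels.
Standardising community supervision to the population prior-record length mix: 0.383·1/22 + 0.333·25/80 + 0.283·73/138 = 0.271.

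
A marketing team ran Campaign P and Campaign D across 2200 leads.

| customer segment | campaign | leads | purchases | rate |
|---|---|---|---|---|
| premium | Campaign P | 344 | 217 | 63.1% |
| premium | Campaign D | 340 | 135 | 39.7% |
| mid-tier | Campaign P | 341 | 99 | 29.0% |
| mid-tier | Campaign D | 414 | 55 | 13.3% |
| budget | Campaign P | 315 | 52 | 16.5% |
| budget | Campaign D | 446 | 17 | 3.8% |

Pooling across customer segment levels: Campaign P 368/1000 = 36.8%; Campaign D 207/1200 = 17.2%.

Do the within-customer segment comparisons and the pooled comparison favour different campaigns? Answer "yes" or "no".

no

Within each customer segment level (premium 63.1% vs 39.7%; mid-tier 29.0% vs 13.3%; budget 16.5% vs 3.8%), Campaign P has the higher rate every time. Pooled: 36.8% vs 17.2% — Campaign P has the higher rate overall. They agree.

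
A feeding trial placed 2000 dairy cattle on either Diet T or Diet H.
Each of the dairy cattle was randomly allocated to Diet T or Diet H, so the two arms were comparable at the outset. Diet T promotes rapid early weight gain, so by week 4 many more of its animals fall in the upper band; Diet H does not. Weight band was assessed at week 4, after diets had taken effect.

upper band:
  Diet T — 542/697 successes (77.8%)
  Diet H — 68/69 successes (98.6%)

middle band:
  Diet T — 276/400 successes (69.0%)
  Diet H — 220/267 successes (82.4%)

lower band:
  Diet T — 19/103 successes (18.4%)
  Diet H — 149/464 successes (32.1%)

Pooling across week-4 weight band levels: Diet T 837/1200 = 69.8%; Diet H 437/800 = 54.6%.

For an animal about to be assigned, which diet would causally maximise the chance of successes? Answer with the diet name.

The stratified and pooled comparisons disagree (Diet H wins within each week-4 weight band; Diet T wins overall), so the answer turns on the causal role of week-4 weight band.
Stratifying would compare diets among dairy cattle the diets themselves sorted into week-4 weight band groups — a form of selection on an intermediate. The unconditioned pooled rates give the total causal effect.
Pooled: Diet T 69.8% vs Diet H 54.6%; Diet T is higher overall.

Diet T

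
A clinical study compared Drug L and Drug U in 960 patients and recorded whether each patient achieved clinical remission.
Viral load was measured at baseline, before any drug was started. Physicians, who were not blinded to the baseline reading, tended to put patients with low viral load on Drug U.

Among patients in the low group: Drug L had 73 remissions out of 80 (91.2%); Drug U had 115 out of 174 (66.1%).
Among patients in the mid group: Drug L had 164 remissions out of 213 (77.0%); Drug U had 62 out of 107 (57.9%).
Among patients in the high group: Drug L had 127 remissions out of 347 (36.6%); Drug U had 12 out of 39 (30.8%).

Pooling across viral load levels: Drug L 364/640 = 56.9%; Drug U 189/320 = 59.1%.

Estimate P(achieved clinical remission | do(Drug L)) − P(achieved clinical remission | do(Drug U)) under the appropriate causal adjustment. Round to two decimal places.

+0.15

The viral load-specific comparison favours Drug L throughout, but the pooled figures favour Drug U. The question is whether to condition on viral load.
Viral load is set before the drug has any effect — it is not caused by the drug — and it independently drives the outcome. That makes it a confounder, so the causal comparison is within viral load levels.
Adjusting over the population distribution of viral load: 0.265·(0.912−0.661) + 0.333·(0.770−0.579) + 0.402·(0.366−0.308) = +0.154.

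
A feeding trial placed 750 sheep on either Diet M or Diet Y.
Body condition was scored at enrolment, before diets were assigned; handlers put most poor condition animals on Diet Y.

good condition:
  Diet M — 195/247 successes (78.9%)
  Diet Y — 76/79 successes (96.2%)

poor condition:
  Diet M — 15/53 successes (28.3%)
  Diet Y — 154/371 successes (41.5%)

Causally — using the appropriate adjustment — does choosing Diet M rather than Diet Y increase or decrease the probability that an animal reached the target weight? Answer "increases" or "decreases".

Here starting body condition is a common cause — it drives both which diet a case falls under and the outcome. The crude comparison mixes populations; the stratum-specific rates are the causally relevant ones.
Within each level — good condition: 78.9% vs 96.2%; poor condition: 28.3% vs 41.5% — Diet Y is higher every time.

decreases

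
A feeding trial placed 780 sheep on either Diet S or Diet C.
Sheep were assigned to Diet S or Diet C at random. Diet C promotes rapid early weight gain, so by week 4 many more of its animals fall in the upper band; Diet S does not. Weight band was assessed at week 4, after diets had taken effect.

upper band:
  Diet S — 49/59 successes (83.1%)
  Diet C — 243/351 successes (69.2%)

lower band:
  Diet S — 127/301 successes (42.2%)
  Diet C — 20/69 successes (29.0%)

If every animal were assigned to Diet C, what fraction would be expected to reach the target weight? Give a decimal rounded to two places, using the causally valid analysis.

0.63

Because the diet influences week-4 weight band, week-4 weight band is a post-treatment mediator, not a confounder. Stratifying on it would bias the estimate; the causal effect is the crude pooled difference.
So P(outcome | do(Diet C)) is just the pooled rate for Diet C: 263/420 = 0.626.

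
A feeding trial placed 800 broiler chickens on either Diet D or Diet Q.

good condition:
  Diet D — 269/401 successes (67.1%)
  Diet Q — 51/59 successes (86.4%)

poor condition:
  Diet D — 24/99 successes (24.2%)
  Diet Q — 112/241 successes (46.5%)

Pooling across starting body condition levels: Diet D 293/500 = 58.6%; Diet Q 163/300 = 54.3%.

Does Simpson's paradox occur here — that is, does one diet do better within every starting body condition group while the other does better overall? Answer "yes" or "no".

yes

Within each starting body condition level (good condition 67.1% vs 86.4%; poor condition 24.2% vs 46.5%), Diet Q has the higher rate every time. Pooled: 58.6% vs 54.3% — Diet D has the higher rate overall. The two comparisons disagree.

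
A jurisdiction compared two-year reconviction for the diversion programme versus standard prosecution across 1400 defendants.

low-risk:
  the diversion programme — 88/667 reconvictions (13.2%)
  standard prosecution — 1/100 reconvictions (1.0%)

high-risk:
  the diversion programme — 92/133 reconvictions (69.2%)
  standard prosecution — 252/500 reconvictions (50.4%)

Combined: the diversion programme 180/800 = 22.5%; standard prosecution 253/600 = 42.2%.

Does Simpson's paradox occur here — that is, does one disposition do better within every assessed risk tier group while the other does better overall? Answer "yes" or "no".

yes

Within each assessed risk tier level (low-risk 13.2% vs 1.0%; high-risk 69.2% vs 50.4%), standard prosecution has the lower rate every time. Pooled: 22.5% vs 42.2% — the diversion programme has the lower rate overall. The two comparisons disagree.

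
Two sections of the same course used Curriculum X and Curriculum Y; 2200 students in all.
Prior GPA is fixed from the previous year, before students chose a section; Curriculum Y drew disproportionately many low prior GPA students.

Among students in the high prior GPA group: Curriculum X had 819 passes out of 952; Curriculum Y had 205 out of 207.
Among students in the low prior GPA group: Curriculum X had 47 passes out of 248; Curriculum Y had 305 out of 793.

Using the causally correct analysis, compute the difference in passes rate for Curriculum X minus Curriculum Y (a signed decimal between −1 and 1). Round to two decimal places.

Curriculum Y is higher inside every prior GPA band stratum but Curriculum X is higher in aggregate. Whether to stratify depends on how prior GPA band relates to the teaching method.
Prior GPA band differs across teaching methods for reasons unrelated to any effect of the teaching method itself, and it separately predicts the outcome — a classic confounder. We must compare within prior GPA band levels.
Adjusting over the population distribution of prior GPA band: 0.527·(0.860−0.990) + 0.473·(0.190−0.385) = -0.161.

-0.16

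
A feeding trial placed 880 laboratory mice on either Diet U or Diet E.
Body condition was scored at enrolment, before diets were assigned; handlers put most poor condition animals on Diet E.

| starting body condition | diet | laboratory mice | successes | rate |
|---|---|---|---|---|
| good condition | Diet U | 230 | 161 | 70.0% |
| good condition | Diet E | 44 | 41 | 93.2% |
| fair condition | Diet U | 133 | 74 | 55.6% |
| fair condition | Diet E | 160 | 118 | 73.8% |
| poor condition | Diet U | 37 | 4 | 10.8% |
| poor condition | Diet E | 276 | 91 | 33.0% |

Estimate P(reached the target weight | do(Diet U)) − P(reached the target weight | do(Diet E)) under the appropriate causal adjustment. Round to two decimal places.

-0.21

Diet E is higher inside every starting body condition stratum but Diet U is higher in aggregate. Whether to stratify depends on how starting body condition relates to the diet.
Starting body condition satisfies the back-door criterion: it is not a descendant of the diet, and it blocks the spurious path from diet to outcome. Adjusting for it (i.e., using the within-starting body condition rates) gives the causal effect.
Adjusting over the population distribution of starting body condition: 0.311·(0.700−0.932) + 0.333·(0.556−0.738) + 0.356·(0.108−0.330) = -0.211.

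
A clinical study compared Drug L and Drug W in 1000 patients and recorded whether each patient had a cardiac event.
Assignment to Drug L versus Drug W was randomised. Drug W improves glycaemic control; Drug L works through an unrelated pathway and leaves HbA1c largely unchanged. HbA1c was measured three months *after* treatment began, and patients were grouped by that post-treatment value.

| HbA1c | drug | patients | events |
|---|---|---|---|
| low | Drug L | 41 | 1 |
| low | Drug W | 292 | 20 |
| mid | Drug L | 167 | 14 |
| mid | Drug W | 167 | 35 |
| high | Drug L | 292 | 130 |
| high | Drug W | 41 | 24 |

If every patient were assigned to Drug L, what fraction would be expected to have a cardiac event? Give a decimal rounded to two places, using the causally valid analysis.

0.29

Within every HbA1c level Drug L has the lower rate, yet pooled Drug W does — Simpson's reversal.
Stratifying would compare drugs among patients the drugs themselves sorted into HbA1c groups — a form of selection on an intermediate. The unconditioned pooled rates give the total causal effect.
So P(outcome | do(Drug L)) is just the pooled rate for Drug L: 145/500 = 0.290.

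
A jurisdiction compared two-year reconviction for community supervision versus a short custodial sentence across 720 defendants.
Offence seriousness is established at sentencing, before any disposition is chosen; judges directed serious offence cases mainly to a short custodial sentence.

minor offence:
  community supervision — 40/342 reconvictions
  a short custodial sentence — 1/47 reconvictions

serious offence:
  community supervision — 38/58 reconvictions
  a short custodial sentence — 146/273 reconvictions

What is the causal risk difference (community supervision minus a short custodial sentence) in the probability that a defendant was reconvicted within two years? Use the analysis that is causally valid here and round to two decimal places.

Within every offence seriousness level a short custodial sentence has the lower rate, yet pooled community supervision does — Simpson's reversal.
Here offence seriousness is a common cause — it drives both which disposition a case falls under and the outcome. The crude comparison mixes populations; the stratum-specific rates are the causally relevant ones.
Adjusting over the population distribution of offence seriousness: 0.540·(0.117−0.021) + 0.460·(0.655−0.535) = +0.107.

+0.11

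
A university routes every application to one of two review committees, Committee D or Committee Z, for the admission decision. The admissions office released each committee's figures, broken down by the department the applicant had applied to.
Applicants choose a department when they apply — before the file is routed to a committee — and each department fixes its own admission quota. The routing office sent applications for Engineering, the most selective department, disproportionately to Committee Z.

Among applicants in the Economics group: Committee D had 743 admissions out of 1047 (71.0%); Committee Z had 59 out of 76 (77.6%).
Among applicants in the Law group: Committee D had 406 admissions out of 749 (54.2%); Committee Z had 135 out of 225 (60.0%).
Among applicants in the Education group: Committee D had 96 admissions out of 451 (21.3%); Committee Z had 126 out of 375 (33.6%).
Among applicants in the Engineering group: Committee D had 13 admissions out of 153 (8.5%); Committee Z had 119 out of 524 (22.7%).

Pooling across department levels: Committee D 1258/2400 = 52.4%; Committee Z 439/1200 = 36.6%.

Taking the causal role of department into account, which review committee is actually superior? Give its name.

Committee Z

Within every department level Committee Z has the higher rate, yet pooled Committee D does — Simpson's reversal.
Here department is a common cause — it drives both which review committee a case falls under and the outcome. The crude comparison mixes populations; the stratum-specific rates are the causally relevant ones.
Within each level — Economics: 71.0% vs 77.6%; Law: 54.2% vs 60.0%; Education: 21.3% vs 33.6%; Engineering: 8.5% vs 22.7% — Committee Z is higher every time.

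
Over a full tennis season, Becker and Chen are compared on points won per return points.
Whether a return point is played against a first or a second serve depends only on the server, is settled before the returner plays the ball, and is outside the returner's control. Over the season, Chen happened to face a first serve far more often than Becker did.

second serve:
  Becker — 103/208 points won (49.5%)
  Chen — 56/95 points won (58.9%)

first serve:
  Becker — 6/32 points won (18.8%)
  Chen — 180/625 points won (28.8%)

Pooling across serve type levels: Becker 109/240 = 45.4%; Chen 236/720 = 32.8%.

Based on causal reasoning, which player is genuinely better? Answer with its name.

The serve type-specific comparison favours Chen throughout, but the pooled figures favour Becker. The question is whether to condition on serve type.
Here serve type is a common cause — it drives both which player a case falls under and the outcome. The crude comparison mixes populations; the stratum-specific rates are the causally relevant ones.
Within each level — second serve: 49.5% vs 58.9%; first serve: 18.8% vs 28.8% — Chen is higher every time.

Chen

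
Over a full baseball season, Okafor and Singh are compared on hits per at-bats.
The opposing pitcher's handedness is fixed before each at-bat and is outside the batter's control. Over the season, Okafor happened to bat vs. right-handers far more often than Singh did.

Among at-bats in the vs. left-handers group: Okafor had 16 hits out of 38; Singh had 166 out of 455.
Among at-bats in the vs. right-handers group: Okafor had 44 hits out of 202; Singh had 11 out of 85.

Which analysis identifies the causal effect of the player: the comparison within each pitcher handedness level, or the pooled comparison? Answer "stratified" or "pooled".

stratified

Okafor is higher inside every pitcher handedness stratum but Singh is higher in aggregate. Whether to stratify depends on how pitcher handedness relates to the player.
Pitcher handedness differs across players for reasons unrelated to any effect of the player itself, and it separately predicts the outcome — a classic confounder. We must compare within pitcher handedness levels.
Within each level — vs. left-handers: 42.1% vs 36.5%; vs. right-handers: 21.8% vs 12.9% — Okafor is higher every time.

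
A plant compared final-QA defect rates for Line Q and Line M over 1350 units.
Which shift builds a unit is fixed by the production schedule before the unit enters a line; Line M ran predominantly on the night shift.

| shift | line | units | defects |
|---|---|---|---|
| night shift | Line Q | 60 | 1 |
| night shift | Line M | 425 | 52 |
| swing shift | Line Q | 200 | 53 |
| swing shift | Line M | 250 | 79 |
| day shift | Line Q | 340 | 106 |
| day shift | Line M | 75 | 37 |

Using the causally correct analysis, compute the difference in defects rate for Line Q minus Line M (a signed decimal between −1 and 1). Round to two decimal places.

Here shift is a common cause — it drives both which line a case falls under and the outcome. The crude comparison mixes populations; the stratum-specific rates are the causally relevant ones.
Adjusting over the population distribution of shift: 0.359·(0.017−0.122) + 0.333·(0.265−0.316) + 0.307·(0.312−0.493) = -0.111.

-0.11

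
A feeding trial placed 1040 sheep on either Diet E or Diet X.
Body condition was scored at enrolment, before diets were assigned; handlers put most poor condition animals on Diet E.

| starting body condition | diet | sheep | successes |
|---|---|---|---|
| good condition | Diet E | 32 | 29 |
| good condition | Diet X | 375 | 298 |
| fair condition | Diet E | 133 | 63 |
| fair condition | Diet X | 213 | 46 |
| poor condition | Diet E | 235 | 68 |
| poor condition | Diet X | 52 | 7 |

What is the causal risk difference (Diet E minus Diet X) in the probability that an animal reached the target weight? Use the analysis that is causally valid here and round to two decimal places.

+0.17

Starting body condition differs across diets for reasons unrelated to any effect of the diet itself, and it separately predicts the outcome — a classic confounder. We must compare within starting body condition levels.
Adjusting over the population distribution of starting body condition: 0.391·(0.906−0.795) + 0.333·(0.474−0.216) + 0.276·(0.289−0.135) = +0.172.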